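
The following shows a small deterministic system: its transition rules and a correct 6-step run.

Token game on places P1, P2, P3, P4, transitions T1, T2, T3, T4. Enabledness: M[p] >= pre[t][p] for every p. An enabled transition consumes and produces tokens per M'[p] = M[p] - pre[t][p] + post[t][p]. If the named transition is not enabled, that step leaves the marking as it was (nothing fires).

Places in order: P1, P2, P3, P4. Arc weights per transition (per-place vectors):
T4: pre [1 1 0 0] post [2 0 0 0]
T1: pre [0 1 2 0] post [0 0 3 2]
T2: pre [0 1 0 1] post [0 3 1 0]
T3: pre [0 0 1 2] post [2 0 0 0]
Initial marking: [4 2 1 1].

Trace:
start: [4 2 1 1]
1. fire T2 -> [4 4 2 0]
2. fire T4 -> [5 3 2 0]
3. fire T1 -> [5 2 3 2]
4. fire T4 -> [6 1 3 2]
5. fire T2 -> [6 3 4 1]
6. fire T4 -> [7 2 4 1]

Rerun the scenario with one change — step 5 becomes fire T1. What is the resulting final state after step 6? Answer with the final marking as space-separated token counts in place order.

6 0 4 4

(re-executing from step 5 with the substitution; state before step 5: [6 1 3 2])
5. fire T1 -> [6 0 4 4]
6. fire T4 -> [6 0 4 4]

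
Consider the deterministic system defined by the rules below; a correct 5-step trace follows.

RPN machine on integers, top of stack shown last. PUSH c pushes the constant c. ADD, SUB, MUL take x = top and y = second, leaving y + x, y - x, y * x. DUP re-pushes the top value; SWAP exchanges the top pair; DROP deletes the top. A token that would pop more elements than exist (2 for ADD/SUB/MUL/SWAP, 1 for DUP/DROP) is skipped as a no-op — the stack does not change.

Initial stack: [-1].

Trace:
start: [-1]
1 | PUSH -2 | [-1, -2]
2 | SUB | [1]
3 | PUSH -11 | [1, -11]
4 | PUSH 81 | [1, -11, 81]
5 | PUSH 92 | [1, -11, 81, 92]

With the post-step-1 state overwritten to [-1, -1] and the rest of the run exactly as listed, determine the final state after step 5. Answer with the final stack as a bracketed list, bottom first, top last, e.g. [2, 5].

state after step 1 := [-1, -1]
2 | SUB | [0]
3 | PUSH -11 | [0, -11]
4 | PUSH 81 | [0, -11, 81]
5 | PUSH 92 | [0, -11, 81, 92]

[0, -11, 81, 92]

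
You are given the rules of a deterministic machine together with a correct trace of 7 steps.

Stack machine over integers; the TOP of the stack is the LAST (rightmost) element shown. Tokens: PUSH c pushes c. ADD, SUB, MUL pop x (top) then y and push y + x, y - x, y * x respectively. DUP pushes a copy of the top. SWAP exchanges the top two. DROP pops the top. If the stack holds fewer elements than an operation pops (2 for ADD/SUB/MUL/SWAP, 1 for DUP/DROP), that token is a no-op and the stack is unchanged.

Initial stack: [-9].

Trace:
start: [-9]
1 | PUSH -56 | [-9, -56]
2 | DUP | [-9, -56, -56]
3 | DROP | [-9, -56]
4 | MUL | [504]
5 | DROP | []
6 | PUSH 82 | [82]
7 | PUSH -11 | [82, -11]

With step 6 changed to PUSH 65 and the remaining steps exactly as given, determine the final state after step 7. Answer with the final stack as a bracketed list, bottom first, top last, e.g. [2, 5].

[65, -11]

(re-executing from step 6 with the substitution; state before step 6: [])
6 | PUSH 65 | [65]
7 | PUSH -11 | [65, -11]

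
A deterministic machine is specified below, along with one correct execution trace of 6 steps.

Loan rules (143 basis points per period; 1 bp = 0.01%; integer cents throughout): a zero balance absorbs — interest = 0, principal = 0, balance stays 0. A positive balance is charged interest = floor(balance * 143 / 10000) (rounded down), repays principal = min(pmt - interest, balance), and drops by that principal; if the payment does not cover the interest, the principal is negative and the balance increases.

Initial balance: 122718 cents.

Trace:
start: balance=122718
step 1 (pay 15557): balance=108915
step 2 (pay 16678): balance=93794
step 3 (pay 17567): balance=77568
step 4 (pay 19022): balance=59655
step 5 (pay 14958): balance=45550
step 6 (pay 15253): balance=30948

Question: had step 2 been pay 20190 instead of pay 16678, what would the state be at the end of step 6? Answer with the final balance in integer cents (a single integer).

27230

(re-executing from step 2 with the substitution; state before step 2: balance=108915)
step 2 (pay 20190): balance=90282
step 3 (pay 17567): balance=74006
step 4 (pay 19022): balance=56042
step 5 (pay 14958): balance=41885
step 6 (pay 15253): balance=27230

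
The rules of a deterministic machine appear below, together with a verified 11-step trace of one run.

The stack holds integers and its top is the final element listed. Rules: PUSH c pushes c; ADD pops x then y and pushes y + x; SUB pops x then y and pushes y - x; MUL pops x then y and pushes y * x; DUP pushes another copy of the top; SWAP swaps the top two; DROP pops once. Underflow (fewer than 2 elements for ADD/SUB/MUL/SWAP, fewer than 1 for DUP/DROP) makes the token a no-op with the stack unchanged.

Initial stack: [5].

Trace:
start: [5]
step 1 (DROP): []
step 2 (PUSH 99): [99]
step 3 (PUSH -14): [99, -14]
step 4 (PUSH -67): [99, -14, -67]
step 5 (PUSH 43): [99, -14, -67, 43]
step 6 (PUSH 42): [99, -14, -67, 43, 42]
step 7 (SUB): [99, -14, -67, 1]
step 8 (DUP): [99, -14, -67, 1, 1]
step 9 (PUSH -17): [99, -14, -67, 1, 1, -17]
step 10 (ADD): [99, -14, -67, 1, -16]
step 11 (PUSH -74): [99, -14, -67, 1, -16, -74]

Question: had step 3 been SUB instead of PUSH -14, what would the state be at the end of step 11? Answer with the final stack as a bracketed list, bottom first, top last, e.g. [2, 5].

(re-executing from step 3 with the substitution; state before step 3: [99])
step 3 (SUB): [99]
step 4 (PUSH -67): [99, -67]
step 5 (PUSH 43): [99, -67, 43]
step 6 (PUSH 42): [99, -67, 43, 42]
step 7 (SUB): [99, -67, 1]
step 8 (DUP): [99, -67, 1, 1]
step 9 (PUSH -17): [99, -67, 1, 1, -17]
step 10 (ADD): [99, -67, 1, -16]
step 11 (PUSH -74): [99, -67, 1, -16, -74]

[99, -67, 1, -16, -74]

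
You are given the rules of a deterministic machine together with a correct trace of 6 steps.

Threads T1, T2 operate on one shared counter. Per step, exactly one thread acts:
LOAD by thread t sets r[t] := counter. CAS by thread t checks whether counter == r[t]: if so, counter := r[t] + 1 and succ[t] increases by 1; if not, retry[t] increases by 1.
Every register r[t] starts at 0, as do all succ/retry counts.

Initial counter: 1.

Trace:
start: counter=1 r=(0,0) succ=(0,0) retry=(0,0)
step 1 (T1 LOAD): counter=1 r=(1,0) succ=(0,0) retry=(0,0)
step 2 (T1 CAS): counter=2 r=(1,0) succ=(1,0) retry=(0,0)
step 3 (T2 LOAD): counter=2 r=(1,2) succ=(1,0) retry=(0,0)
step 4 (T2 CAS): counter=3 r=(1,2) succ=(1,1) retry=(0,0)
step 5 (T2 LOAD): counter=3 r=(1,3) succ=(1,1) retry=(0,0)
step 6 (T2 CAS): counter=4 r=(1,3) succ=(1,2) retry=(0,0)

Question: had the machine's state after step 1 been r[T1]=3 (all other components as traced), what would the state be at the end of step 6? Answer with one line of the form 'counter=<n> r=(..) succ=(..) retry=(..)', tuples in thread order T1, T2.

counter=3 r=(3,2) succ=(0,2) retry=(1,0)

state after step 1 := counter=1 r=(3,0) succ=(0,0) retry=(0,0)
step 2 (T1 CAS): counter=1 r=(3,0) succ=(0,0) retry=(1,0)
step 3 (T2 LOAD): counter=1 r=(3,1) succ=(0,0) retry=(1,0)
step 4 (T2 CAS): counter=2 r=(3,1) succ=(0,1) retry=(1,0)
step 5 (T2 LOAD): counter=2 r=(3,2) succ=(0,1) retry=(1,0)
step 6 (T2 CAS): counter=3 r=(3,2) succ=(0,2) retry=(1,0)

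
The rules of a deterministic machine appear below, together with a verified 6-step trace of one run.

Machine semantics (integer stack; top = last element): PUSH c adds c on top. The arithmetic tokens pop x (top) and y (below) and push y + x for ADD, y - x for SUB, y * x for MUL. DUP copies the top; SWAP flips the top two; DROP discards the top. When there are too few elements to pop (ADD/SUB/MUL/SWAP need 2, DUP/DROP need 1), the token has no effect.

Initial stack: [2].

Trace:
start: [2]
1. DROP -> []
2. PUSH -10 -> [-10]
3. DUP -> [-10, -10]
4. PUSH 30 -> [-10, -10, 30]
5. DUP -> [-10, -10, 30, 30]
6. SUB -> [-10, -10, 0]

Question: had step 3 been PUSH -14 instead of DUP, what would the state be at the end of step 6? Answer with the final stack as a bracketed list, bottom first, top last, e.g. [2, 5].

(re-executing from step 3 with the substitution; state before step 3: [-10])
3. PUSH -14 -> [-10, -14]
4. PUSH 30 -> [-10, -14, 30]
5. DUP -> [-10, -14, 30, 30]
6. SUB -> [-10, -14, 0]

[-10, -14, 0]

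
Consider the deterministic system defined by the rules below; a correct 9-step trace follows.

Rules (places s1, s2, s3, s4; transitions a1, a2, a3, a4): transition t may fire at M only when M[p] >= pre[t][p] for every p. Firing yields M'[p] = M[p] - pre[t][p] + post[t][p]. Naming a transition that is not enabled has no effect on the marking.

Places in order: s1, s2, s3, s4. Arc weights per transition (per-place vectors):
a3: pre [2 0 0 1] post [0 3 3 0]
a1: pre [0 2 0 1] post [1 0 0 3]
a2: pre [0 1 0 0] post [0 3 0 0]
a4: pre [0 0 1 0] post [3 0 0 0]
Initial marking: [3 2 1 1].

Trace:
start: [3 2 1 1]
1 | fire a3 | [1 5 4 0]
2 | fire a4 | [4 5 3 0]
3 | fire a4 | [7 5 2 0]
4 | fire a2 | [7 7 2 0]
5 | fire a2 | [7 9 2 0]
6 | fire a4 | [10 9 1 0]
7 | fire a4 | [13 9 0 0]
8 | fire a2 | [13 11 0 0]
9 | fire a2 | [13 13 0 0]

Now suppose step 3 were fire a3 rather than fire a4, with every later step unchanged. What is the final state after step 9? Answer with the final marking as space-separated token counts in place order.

10 13 1 0

(re-executing from step 3 with the substitution; state before step 3: [4 5 3 0])
3 | fire a3 | [4 5 3 0]
4 | fire a2 | [4 7 3 0]
5 | fire a2 | [4 9 3 0]
6 | fire a4 | [7 9 2 0]
7 | fire a4 | [10 9 1 0]
8 | fire a2 | [10 11 1 0]
9 | fire a2 | [10 13 1 0]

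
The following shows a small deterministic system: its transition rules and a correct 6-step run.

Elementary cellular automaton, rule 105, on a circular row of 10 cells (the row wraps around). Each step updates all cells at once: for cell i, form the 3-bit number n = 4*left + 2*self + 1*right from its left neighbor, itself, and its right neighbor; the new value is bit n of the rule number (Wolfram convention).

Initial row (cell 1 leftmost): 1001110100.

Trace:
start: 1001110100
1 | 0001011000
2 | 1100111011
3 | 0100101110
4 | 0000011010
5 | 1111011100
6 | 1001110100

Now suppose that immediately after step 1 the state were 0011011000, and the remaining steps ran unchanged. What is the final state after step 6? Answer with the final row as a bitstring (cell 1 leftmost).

1110101111

state after step 1 := 0011011000
2 | 1011111011
3 | 1110001110
4 | 1010101011
5 | 1101010110
6 | 1110101111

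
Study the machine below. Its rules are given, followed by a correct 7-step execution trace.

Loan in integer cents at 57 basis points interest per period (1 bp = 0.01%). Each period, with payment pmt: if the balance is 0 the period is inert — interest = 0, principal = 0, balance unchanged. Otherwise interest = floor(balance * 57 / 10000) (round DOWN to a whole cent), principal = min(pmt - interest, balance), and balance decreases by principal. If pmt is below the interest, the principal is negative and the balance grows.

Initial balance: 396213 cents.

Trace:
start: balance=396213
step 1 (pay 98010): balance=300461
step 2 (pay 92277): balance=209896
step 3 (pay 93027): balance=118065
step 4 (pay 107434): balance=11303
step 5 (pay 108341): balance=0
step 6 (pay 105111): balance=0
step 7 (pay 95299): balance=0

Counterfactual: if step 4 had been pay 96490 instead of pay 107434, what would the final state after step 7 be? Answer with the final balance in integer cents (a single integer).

0

(re-executing from step 4 with the substitution; state before step 4: balance=118065)
step 4 (pay 96490): balance=22247
step 5 (pay 108341): balance=0
step 6 (pay 105111): balance=0
step 7 (pay 95299): balance=0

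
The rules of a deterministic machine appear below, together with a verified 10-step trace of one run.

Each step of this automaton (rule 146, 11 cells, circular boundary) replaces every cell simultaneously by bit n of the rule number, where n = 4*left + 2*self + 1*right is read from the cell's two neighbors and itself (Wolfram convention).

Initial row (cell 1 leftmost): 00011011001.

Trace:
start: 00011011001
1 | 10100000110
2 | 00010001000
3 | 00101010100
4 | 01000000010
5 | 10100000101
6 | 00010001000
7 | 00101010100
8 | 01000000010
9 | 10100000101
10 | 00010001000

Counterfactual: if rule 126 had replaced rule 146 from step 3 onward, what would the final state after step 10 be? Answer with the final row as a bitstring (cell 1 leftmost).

11110001111

(re-executing steps 3..10 under rule 126; state before step 3: 00010001000)
3 | 00111011100
4 | 01101110110
5 | 11111011111
6 | 00001110000
7 | 00011011000
8 | 00111111100
9 | 01100000110
10 | 11110001111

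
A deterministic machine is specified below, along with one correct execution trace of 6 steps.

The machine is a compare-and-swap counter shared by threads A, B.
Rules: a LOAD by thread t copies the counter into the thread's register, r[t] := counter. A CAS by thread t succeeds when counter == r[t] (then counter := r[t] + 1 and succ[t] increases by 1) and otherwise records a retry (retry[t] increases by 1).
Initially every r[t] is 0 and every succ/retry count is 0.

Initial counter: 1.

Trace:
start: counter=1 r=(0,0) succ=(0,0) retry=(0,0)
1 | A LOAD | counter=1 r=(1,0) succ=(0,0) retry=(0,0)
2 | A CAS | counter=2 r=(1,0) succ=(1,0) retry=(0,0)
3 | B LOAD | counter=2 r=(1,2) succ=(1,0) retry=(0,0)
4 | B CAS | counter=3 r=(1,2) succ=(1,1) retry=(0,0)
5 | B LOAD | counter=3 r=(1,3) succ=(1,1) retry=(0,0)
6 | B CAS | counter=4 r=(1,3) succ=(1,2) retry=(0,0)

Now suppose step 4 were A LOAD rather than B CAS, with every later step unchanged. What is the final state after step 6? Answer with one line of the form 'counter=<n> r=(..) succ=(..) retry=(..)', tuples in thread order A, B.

counter=3 r=(2,2) succ=(1,1) retry=(0,0)

(re-executing from step 4 with the substitution; state before step 4: counter=2 r=(1,2) succ=(1,0) retry=(0,0))
4 | A LOAD | counter=2 r=(2,2) succ=(1,0) retry=(0,0)
5 | B LOAD | counter=2 r=(2,2) succ=(1,0) retry=(0,0)
6 | B CAS | counter=3 r=(2,2) succ=(1,1) retry=(0,0)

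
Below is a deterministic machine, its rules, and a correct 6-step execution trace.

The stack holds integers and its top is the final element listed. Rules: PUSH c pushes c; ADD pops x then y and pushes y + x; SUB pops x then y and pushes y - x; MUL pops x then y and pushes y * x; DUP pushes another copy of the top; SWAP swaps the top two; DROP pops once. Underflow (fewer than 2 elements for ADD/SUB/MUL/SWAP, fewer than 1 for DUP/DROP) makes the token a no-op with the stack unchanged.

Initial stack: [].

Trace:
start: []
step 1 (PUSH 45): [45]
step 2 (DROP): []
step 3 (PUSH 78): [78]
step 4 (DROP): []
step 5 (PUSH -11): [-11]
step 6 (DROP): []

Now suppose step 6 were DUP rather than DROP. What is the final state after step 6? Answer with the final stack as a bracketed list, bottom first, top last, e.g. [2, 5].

[-11, -11]

(re-executing from step 6 with the substitution; state before step 6: [-11])
step 6 (DUP): [-11, -11]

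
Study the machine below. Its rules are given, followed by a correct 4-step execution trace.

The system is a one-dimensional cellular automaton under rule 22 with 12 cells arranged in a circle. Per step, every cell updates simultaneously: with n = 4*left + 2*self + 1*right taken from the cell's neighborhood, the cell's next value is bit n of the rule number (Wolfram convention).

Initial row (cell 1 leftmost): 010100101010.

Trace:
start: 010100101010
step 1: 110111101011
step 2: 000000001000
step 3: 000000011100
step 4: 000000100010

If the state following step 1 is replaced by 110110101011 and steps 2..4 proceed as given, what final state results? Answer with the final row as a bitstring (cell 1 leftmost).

state after step 1 := 110110101011
step 2: 000000101000
step 3: 000001101100
step 4: 000010000010

000010000010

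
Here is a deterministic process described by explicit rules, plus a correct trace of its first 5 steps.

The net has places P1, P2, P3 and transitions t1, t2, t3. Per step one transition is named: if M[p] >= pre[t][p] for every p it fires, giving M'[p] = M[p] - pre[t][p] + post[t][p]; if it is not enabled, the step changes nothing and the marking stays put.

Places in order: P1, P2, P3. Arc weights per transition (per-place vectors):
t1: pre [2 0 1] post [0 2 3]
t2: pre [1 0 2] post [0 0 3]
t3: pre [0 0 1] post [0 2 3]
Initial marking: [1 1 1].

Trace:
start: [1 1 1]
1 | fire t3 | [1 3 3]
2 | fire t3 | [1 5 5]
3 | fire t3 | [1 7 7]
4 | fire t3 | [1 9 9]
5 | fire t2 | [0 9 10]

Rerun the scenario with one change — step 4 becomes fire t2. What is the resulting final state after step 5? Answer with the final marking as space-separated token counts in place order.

0 7 8

(re-executing from step 4 with the substitution; state before step 4: [1 7 7])
4 | fire t2 | [0 7 8]
5 | fire t2 | [0 7 8]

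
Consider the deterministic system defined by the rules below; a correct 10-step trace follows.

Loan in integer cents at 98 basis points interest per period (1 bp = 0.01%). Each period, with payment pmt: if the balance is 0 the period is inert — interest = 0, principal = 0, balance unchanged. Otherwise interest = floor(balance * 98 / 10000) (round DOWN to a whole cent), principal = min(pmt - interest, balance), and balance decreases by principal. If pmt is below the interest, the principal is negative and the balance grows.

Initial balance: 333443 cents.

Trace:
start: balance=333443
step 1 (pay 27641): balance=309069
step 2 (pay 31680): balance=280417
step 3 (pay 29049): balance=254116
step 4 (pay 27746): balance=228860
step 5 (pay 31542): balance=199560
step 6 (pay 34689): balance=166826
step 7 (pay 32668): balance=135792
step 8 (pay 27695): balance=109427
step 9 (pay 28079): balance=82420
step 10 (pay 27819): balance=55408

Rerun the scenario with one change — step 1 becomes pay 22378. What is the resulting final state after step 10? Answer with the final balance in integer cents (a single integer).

61155

(re-executing from step 1 with the substitution; state before step 1: balance=333443)
step 1 (pay 22378): balance=314332
step 2 (pay 31680): balance=285732
step 3 (pay 29049): balance=259483
step 4 (pay 27746): balance=234279
step 5 (pay 31542): balance=205032
step 6 (pay 34689): balance=172352
step 7 (pay 32668): balance=141373
step 8 (pay 27695): balance=115063
step 9 (pay 28079): balance=88111
step 10 (pay 27819): balance=61155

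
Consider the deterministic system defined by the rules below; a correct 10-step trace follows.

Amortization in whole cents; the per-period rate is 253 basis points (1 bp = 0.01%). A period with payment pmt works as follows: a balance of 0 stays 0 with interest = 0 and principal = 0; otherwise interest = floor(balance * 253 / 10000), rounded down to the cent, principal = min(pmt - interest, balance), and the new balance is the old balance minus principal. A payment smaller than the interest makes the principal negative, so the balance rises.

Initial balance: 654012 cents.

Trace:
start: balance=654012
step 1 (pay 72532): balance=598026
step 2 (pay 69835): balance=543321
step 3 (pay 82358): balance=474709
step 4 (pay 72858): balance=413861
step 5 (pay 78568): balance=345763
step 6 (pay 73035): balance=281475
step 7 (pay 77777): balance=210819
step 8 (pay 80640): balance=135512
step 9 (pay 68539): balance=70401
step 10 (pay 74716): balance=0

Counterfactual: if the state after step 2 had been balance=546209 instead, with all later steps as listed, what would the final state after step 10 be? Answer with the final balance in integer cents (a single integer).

state after step 2 := balance=546209
step 3 (pay 82358): balance=477670
step 4 (pay 72858): balance=416897
step 5 (pay 78568): balance=348876
step 6 (pay 73035): balance=284667
step 7 (pay 77777): balance=214092
step 8 (pay 80640): balance=138868
step 9 (pay 68539): balance=73842
step 10 (pay 74716): balance=994

994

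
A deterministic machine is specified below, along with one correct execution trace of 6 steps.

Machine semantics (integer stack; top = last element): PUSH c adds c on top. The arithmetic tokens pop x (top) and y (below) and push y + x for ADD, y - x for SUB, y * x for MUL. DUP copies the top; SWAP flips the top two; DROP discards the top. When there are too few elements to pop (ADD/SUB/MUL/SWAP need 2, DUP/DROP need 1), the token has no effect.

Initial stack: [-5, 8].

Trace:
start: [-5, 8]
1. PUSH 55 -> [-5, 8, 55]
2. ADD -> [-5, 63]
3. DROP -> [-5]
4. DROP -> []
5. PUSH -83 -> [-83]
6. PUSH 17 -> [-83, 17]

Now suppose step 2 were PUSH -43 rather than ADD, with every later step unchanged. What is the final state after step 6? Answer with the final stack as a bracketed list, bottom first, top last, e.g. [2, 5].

[-5, 8, -83, 17]

(re-executing from step 2 with the substitution; state before step 2: [-5, 8, 55])
2. PUSH -43 -> [-5, 8, 55, -43]
3. DROP -> [-5, 8, 55]
4. DROP -> [-5, 8]
5. PUSH -83 -> [-5, 8, -83]
6. PUSH 17 -> [-5, 8, -83, 17]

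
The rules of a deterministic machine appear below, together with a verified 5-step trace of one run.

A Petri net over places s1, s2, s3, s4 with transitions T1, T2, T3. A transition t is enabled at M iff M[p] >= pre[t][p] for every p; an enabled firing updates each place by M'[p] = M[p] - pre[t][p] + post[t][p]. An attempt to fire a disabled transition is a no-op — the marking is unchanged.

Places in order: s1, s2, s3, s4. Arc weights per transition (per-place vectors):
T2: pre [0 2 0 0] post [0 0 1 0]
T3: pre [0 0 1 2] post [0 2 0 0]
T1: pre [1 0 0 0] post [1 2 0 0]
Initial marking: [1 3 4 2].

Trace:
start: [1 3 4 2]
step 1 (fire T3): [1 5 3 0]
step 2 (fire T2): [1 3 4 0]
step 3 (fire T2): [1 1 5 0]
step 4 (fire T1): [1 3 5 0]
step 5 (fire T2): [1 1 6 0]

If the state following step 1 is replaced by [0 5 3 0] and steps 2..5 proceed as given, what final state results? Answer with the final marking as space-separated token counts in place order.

0 1 5 0

state after step 1 := [0 5 3 0]
step 2 (fire T2): [0 3 4 0]
step 3 (fire T2): [0 1 5 0]
step 4 (fire T1): [0 1 5 0]
step 5 (fire T2): [0 1 5 0]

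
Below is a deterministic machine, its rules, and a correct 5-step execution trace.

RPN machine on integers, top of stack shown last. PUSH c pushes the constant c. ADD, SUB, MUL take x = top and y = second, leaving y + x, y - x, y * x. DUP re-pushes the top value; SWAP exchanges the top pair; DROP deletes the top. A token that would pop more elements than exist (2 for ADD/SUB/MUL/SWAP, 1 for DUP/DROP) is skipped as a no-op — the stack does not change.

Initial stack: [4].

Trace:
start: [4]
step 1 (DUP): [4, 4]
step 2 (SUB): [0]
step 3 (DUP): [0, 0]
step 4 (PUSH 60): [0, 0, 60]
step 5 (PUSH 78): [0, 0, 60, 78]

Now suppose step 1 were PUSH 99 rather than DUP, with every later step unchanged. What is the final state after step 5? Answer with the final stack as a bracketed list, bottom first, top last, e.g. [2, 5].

[-95, -95, 60, 78]

(re-executing from step 1 with the substitution; state before step 1: [4])
step 1 (PUSH 99): [4, 99]
step 2 (SUB): [-95]
step 3 (DUP): [-95, -95]
step 4 (PUSH 60): [-95, -95, 60]
step 5 (PUSH 78): [-95, -95, 60, 78]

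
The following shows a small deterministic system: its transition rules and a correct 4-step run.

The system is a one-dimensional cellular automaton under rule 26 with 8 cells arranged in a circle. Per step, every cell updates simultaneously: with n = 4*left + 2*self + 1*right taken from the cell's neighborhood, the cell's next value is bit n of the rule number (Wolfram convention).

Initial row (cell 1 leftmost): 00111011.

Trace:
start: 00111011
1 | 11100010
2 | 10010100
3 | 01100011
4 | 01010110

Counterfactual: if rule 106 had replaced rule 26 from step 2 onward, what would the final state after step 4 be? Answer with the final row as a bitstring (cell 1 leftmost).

(re-executing steps 2..4 under rule 106; state before step 2: 11100010)
2 | 10100101
3 | 11001011
4 | 01010110

01010110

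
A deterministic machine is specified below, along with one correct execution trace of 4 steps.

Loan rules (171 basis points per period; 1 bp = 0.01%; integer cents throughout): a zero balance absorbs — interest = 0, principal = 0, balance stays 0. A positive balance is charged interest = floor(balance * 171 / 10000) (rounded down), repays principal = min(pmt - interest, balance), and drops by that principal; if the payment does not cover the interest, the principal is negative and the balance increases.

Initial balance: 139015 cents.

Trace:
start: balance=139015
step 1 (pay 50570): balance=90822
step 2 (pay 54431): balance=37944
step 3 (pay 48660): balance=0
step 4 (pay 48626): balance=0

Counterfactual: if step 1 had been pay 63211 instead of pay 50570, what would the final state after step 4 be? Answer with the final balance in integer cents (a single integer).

(re-executing from step 1 with the substitution; state before step 1: balance=139015)
step 1 (pay 63211): balance=78181
step 2 (pay 54431): balance=25086
step 3 (pay 48660): balance=0
step 4 (pay 48626): balance=0

0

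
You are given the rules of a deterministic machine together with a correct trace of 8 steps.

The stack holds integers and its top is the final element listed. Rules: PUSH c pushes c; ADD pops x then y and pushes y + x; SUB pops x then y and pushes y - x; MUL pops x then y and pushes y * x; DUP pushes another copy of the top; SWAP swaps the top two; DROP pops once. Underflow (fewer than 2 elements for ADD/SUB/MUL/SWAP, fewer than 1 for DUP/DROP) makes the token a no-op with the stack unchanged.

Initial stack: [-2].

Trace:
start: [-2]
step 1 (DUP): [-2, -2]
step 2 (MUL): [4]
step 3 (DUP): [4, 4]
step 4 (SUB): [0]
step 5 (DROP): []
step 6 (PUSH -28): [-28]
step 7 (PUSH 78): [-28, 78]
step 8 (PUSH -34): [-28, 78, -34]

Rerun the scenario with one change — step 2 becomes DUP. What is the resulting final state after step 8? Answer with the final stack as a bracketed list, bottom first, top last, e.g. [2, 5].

[-2, -2, -28, 78, -34]

(re-executing from step 2 with the substitution; state before step 2: [-2, -2])
step 2 (DUP): [-2, -2, -2]
step 3 (DUP): [-2, -2, -2, -2]
step 4 (SUB): [-2, -2, 0]
step 5 (DROP): [-2, -2]
step 6 (PUSH -28): [-2, -2, -28]
step 7 (PUSH 78): [-2, -2, -28, 78]
step 8 (PUSH -34): [-2, -2, -28, 78, -34]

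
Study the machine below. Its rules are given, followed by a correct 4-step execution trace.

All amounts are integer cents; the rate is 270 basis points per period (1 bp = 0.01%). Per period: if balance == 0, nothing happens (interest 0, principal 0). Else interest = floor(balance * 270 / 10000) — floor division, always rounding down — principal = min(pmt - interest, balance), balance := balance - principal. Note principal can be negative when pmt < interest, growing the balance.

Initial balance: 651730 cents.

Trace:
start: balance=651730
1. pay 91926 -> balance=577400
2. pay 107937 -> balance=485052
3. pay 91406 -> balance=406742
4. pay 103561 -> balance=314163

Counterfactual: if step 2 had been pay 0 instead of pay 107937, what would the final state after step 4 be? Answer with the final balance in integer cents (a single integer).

428007

(re-executing from step 2 with the substitution; state before step 2: balance=577400)
2. pay 0 -> balance=592989
3. pay 91406 -> balance=517593
4. pay 103561 -> balance=428007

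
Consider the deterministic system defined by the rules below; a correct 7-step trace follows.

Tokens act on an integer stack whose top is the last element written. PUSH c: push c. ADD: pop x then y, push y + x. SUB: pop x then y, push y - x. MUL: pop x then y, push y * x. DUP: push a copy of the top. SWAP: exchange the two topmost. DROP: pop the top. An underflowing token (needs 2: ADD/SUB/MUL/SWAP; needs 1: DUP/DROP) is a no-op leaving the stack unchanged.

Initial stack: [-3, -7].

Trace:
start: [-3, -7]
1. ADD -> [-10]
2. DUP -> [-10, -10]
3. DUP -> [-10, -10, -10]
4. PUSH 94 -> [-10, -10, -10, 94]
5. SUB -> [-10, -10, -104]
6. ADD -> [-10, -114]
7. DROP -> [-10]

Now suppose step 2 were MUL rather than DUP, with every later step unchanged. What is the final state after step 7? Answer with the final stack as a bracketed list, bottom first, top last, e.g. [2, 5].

[]

(re-executing from step 2 with the substitution; state before step 2: [-10])
2. MUL -> [-10]
3. DUP -> [-10, -10]
4. PUSH 94 -> [-10, -10, 94]
5. SUB -> [-10, -104]
6. ADD -> [-114]
7. DROP -> []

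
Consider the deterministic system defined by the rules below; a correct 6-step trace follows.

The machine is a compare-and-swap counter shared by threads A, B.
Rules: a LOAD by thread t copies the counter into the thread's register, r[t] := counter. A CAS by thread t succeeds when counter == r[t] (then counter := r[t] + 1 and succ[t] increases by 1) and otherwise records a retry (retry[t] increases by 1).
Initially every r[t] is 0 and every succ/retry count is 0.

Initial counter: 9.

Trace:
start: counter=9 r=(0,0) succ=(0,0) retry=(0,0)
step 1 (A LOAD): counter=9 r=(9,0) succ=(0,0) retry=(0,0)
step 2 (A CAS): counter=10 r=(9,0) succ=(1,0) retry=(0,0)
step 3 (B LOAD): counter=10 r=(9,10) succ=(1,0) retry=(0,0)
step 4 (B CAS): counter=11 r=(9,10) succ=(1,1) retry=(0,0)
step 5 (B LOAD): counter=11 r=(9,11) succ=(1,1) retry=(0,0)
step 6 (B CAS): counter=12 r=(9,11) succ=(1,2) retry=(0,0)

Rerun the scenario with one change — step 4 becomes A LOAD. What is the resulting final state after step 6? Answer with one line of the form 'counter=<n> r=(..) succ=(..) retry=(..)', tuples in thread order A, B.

counter=11 r=(10,10) succ=(1,1) retry=(0,0)

(re-executing from step 4 with the substitution; state before step 4: counter=10 r=(9,10) succ=(1,0) retry=(0,0))
step 4 (A LOAD): counter=10 r=(10,10) succ=(1,0) retry=(0,0)
step 5 (B LOAD): counter=10 r=(10,10) succ=(1,0) retry=(0,0)
step 6 (B CAS): counter=11 r=(10,10) succ=(1,1) retry=(0,0)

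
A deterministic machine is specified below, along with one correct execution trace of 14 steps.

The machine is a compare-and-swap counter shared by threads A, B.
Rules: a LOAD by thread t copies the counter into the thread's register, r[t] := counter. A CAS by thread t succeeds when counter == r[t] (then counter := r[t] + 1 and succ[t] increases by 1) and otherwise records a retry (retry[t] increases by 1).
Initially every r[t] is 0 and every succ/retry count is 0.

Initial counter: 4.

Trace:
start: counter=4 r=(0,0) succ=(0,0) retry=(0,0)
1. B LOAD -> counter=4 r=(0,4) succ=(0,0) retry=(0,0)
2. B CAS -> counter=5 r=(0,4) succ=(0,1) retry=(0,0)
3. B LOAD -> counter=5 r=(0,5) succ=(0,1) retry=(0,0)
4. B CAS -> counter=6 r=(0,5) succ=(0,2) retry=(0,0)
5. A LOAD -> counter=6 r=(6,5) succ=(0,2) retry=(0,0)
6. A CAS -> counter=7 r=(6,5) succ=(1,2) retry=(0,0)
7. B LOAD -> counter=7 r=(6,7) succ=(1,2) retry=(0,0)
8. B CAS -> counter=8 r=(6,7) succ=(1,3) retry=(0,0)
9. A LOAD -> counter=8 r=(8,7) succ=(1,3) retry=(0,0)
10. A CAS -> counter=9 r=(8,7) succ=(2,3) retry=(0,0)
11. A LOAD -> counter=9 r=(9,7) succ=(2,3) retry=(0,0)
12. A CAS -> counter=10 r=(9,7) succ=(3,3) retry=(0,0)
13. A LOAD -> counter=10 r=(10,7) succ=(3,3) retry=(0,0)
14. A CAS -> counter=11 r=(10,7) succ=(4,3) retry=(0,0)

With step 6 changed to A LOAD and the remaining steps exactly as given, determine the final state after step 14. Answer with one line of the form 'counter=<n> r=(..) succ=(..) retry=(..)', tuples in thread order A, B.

counter=10 r=(9,6) succ=(3,3) retry=(0,0)

(re-executing from step 6 with the substitution; state before step 6: counter=6 r=(6,5) succ=(0,2) retry=(0,0))
6. A LOAD -> counter=6 r=(6,5) succ=(0,2) retry=(0,0)
7. B LOAD -> counter=6 r=(6,6) succ=(0,2) retry=(0,0)
8. B CAS -> counter=7 r=(6,6) succ=(0,3) retry=(0,0)
9. A LOAD -> counter=7 r=(7,6) succ=(0,3) retry=(0,0)
10. A CAS -> counter=8 r=(7,6) succ=(1,3) retry=(0,0)
11. A LOAD -> counter=8 r=(8,6) succ=(1,3) retry=(0,0)
12. A CAS -> counter=9 r=(8,6) succ=(2,3) retry=(0,0)
13. A LOAD -> counter=9 r=(9,6) succ=(2,3) retry=(0,0)
14. A CAS -> counter=10 r=(9,6) succ=(3,3) retry=(0,0)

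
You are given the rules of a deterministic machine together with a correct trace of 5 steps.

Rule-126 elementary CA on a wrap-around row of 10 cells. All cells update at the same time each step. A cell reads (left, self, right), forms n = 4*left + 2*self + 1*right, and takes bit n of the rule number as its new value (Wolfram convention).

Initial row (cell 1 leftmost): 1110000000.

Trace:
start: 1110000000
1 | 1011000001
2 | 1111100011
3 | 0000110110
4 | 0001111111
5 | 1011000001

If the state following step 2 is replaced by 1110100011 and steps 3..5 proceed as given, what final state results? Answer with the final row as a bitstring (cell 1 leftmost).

1111110001

state after step 2 := 1110100011
3 | 0011110110
4 | 0110011111
5 | 1111110001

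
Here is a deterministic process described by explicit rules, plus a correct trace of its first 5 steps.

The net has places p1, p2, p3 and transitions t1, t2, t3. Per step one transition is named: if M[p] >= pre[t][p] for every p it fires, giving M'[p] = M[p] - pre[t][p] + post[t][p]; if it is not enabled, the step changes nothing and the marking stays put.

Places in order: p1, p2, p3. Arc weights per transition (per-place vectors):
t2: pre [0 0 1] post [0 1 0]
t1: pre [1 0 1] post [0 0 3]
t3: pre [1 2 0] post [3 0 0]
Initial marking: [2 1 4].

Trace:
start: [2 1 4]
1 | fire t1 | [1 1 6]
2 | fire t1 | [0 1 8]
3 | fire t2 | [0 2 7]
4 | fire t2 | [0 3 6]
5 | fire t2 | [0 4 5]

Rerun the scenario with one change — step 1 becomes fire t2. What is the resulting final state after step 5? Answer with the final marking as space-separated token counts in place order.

1 5 2

(re-executing from step 1 with the substitution; state before step 1: [2 1 4])
1 | fire t2 | [2 2 3]
2 | fire t1 | [1 2 5]
3 | fire t2 | [1 3 4]
4 | fire t2 | [1 4 3]
5 | fire t2 | [1 5 2]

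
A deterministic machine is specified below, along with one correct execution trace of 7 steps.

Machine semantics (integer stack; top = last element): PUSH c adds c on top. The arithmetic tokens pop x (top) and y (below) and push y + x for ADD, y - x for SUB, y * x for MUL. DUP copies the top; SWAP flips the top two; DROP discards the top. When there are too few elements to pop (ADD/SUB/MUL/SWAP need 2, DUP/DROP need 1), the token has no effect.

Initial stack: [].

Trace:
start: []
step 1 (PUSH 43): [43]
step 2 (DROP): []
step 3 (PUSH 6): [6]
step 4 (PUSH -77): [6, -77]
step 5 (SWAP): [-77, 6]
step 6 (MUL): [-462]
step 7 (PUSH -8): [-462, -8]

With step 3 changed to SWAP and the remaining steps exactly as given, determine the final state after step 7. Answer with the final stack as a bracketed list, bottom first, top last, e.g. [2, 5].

[-77, -8]

(re-executing from step 3 with the substitution; state before step 3: [])
step 3 (SWAP): []
step 4 (PUSH -77): [-77]
step 5 (SWAP): [-77]
step 6 (MUL): [-77]
step 7 (PUSH -8): [-77, -8]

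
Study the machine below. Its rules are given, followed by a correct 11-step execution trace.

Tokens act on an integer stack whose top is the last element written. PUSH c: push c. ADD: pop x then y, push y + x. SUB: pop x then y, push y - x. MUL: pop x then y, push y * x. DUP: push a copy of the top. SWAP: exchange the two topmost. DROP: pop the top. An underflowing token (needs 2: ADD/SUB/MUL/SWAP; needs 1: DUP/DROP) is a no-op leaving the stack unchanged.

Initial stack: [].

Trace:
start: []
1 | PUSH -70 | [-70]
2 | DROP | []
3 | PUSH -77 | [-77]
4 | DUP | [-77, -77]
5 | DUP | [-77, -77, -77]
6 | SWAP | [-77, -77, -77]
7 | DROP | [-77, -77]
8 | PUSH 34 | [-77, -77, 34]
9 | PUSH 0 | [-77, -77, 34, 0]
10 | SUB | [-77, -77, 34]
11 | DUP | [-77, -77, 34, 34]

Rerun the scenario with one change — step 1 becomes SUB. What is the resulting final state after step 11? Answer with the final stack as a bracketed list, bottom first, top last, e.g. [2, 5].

(re-executing from step 1 with the substitution; state before step 1: [])
1 | SUB | []
2 | DROP | []
3 | PUSH -77 | [-77]
4 | DUP | [-77, -77]
5 | DUP | [-77, -77, -77]
6 | SWAP | [-77, -77, -77]
7 | DROP | [-77, -77]
8 | PUSH 34 | [-77, -77, 34]
9 | PUSH 0 | [-77, -77, 34, 0]
10 | SUB | [-77, -77, 34]
11 | DUP | [-77, -77, 34, 34]

[-77, -77, 34, 34]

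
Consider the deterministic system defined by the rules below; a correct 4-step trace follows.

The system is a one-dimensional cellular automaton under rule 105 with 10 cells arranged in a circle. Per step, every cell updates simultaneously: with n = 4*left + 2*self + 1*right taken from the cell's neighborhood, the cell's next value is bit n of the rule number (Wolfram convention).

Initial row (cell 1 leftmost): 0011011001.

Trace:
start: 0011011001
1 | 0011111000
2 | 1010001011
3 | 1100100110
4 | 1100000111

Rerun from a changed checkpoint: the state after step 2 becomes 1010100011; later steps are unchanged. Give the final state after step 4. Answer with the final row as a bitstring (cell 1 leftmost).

state after step 2 := 1010100011
3 | 1101001010
4 | 1110000101

1110000101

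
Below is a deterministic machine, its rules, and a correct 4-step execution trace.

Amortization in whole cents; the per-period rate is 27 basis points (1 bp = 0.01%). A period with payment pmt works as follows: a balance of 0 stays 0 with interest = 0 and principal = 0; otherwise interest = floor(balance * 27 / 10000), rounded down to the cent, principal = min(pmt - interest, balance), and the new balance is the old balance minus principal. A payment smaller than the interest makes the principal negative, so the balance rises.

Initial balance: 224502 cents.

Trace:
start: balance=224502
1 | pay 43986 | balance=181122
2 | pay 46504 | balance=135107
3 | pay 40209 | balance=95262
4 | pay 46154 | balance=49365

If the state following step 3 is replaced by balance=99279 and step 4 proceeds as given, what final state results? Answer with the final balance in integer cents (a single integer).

state after step 3 := balance=99279
4 | pay 46154 | balance=53393

53393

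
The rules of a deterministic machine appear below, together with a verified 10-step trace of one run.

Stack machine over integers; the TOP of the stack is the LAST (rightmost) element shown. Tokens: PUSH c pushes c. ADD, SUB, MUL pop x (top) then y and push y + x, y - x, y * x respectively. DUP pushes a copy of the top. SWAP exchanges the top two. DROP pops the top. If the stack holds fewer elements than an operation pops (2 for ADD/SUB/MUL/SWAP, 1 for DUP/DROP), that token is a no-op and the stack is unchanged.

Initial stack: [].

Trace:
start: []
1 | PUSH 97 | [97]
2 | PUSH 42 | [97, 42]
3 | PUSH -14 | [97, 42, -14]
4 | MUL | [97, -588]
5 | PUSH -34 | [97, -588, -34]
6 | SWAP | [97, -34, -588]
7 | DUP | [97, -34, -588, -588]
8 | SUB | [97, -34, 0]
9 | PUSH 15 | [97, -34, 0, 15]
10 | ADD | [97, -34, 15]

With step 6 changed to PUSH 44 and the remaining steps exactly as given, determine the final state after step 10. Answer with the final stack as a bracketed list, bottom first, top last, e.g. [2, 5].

(re-executing from step 6 with the substitution; state before step 6: [97, -588, -34])
6 | PUSH 44 | [97, -588, -34, 44]
7 | DUP | [97, -588, -34, 44, 44]
8 | SUB | [97, -588, -34, 0]
9 | PUSH 15 | [97, -588, -34, 0, 15]
10 | ADD | [97, -588, -34, 15]

[97, -588, -34, 15]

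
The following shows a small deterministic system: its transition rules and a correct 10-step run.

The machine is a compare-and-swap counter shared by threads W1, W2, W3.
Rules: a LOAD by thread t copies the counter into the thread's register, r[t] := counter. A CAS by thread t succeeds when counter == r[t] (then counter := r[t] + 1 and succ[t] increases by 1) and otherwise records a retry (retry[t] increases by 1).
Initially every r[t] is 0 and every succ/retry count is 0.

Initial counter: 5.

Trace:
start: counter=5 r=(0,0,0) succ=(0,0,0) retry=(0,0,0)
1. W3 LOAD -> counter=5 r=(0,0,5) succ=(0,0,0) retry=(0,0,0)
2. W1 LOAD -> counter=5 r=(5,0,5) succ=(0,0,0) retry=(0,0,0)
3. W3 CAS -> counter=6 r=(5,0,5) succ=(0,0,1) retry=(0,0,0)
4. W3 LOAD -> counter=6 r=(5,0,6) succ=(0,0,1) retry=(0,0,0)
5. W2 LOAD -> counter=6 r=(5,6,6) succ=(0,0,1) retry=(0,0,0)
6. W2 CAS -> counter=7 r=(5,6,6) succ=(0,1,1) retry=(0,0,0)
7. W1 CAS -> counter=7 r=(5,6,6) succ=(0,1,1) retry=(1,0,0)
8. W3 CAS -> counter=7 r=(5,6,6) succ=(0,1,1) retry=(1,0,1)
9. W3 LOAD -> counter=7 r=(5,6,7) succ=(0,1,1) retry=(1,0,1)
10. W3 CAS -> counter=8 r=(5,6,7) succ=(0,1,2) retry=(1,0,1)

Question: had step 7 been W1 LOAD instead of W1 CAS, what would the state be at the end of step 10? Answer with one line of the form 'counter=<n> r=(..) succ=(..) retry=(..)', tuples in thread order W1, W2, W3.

(re-executing from step 7 with the substitution; state before step 7: counter=7 r=(5,6,6) succ=(0,1,1) retry=(0,0,0))
7. W1 LOAD -> counter=7 r=(7,6,6) succ=(0,1,1) retry=(0,0,0)
8. W3 CAS -> counter=7 r=(7,6,6) succ=(0,1,1) retry=(0,0,1)
9. W3 LOAD -> counter=7 r=(7,6,7) succ=(0,1,1) retry=(0,0,1)
10. W3 CAS -> counter=8 r=(7,6,7) succ=(0,1,2) retry=(0,0,1)

counter=8 r=(7,6,7) succ=(0,1,2) retry=(0,0,1)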